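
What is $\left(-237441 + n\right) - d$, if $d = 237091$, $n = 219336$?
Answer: $-255196$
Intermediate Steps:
$\left(-237441 + n\right) - d = \left(-237441 + 219336\right) - 237091 = -18105 - 237091 = -255196$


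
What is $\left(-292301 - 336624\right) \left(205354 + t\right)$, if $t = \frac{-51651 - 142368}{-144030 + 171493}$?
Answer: $- \frac{3546786615190775}{27463} \approx -1.2915 \cdot 10^{11}$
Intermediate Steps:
$t = - \frac{194019}{27463} \approx -7.0647$
$\left(-292301 - 336624\right) \left(205354 + t\right) = \left(-292301 - 336624\right) \left(205354 - \frac{194019}{27463}\right) = \left(-628925\right) \frac{5639442883}{27463} = - \frac{3546786615190775}{27463}$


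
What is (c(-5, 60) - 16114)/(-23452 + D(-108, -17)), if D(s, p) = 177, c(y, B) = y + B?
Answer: 16059/23275 ≈ 0.68997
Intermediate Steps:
c(y, B) = B + y
(c(-5, 60) - 16114)/(-23452 + D(-108, -17)) = ((60 - 5) - 16114)/(-23452 + 177) = (55 - 16114)/(-23275) = -16059*(-1/23275) = 16059/23275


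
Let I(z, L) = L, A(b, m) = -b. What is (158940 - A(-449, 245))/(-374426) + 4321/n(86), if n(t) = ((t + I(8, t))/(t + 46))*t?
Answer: 13201106725/346156837 ≈ 38.136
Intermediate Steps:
n(t) = 2*t²/(46 + t) (n(t) = ((t + t)/(t + 46))*t = ((2*t)/(46 + t))*t = (2*t/(46 + t))*t = 2*t²/(46 + t))
(158940 - A(-449, 245))/(-374426) + 4321/n(86) = (158940 - (-1)*(-449))/(-374426) + 4321/((2*86²/(46 + 86))) = (158940 - 1*449)*(-1/374426) + 4321/((2*7396/132)) = (158940 - 449)*(-1/374426) + 4321/((2*7396*(1/132))) = 158491*(-1/374426) + 4321/(3698/33) = -158491/374426 + 4321*(33/3698) = -158491/374426 + 142593/3698 = 13201106725/346156837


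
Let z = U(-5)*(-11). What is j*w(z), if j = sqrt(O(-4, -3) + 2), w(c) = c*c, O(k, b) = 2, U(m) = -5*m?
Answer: 151250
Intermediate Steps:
z = -275 (z = -5*(-5)*(-11) = 25*(-11) = -275)
w(c) = c**2
j = 2 (j = sqrt(2 + 2) = sqrt(4) = 2)
j*w(z) = 2*(-275)**2 = 2*75625 = 151250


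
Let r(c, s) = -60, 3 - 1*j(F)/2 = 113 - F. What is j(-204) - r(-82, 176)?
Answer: -568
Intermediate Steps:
j(F) = -220 + 2*F (j(F) = 6 - 2*(113 - F) = 6 + (-226 + 2*F) = -220 + 2*F)
j(-204) - r(-82, 176) = (-220 + 2*(-204)) - 1*(-60) = (-220 - 408) + 60 = -628 + 60 = -568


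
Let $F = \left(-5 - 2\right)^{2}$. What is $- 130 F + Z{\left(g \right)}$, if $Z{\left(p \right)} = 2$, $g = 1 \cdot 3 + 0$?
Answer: $-6368$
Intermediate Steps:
$g = 3$ ($g = 3 + 0 = 3$)
$F = 49$ ($F = \left(-7\right)^{2} = 49$)
$- 130 F + Z{\left(g \right)} = \left(-130\right) 49 + 2 = -6370 + 2 = -6368$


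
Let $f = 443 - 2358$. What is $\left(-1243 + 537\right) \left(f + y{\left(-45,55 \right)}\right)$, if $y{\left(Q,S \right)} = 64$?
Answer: $1306806$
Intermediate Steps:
$f = -1915$ ($f = 443 - 2358 = -1915$)
$\left(-1243 + 537\right) \left(f + y{\left(-45,55 \right)}\right) = \left(-1243 + 537\right) \left(-1915 + 64\right) = \left(-706\right) \left(-1851\right) = 1306806$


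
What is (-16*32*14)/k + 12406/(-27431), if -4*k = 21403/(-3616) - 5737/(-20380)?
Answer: -14491417059615662/2849039536947 ≈ -5086.4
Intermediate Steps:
k = 103862037/73694080 (k = -(21403/(-3616) - 5737/(-20380))/4 = -(21403*(-1/3616) - 5737*(-1/20380))/4 = -(-21403/3616 + 5737/20380)/4 = -1/4*(-103862037/18423520) = 103862037/73694080 ≈ 1.4094)
(-16*32*14)/k + 12406/(-27431) = (-16*32*14)/(103862037/73694080) + 12406/(-27431) = -512*14*(73694080/103862037) + 12406*(-1/27431) = -7168*73694080/103862037 - 12406/27431 = -528239165440/103862037 - 12406/27431 = -14491417059615662/2849039536947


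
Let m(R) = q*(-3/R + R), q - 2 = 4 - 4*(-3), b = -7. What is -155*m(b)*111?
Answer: 14245740/7 ≈ 2.0351e+6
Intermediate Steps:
q = 18 (q = 2 + (4 - 4*(-3)) = 2 + (4 + 12) = 2 + 16 = 18)
m(R) = -54/R + 18*R (m(R) = 18*(-3/R + R) = 18*(R - 3/R) = -54/R + 18*R)
-155*m(b)*111 = -155*(-54/(-7) + 18*(-7))*111 = -155*(-54*(-⅐) - 126)*111 = -155*(54/7 - 126)*111 = -155*(-828/7)*111 = (128340/7)*111 = 14245740/7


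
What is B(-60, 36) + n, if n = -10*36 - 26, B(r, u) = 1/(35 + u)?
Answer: -27405/71 ≈ -385.99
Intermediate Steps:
n = -386 (n = -360 - 26 = -386)
B(-60, 36) + n = 1/(35 + 36) - 386 = 1/71 - 386 = -27405/71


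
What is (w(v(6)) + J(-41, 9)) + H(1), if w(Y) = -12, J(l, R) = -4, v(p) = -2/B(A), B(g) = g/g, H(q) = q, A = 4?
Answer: -15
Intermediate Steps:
B(g) = 1
v(p) = -2 (v(p) = -2/1 = -2*1 = -2)
w(Y) = -12 (w(Y) = -4*3 = -12)
(w(v(6)) + J(-41, 9)) + H(1) = (-12 - 4) + 1 = -16 + 1 = -15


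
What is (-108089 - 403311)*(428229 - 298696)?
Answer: -66243176200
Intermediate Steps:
(-108089 - 403311)*(428229 - 298696) = -511400*129533 = -66243176200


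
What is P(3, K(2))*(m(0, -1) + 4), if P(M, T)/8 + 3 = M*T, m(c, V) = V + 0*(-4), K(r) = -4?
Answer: -360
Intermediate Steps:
m(c, V) = V (m(c, V) = V + 0 = V)
P(M, T) = -24 + 8*M*T (P(M, T) = -24 + 8*(M*T) = -24 + 8*M*T)
P(3, K(2))*(m(0, -1) + 4) = (-24 + 8*3*(-4))*(-1 + 4) = (-24 - 96)*3 = -120*3 = -360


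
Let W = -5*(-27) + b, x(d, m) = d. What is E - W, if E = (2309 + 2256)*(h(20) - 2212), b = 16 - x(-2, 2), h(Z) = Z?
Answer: -10006633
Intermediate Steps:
b = 18 (b = 16 - 1*(-2) = 16 + 2 = 18)
W = 153 (W = -5*(-27) + 18 = 135 + 18 = 153)
E = -10006480 (E = (2309 + 2256)*(20 - 2212) = 4565*(-2192) = -10006480)
E - W = -10006480 - 1*153 = -10006480 - 153 = -10006633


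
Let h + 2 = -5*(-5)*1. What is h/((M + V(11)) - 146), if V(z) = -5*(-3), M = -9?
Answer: -23/140 ≈ -0.16429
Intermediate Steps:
V(z) = 15
h = 23 (h = -2 - 5*(-5)*1 = -2 + 25*1 = -2 + 25 = 23)
h/((M + V(11)) - 146) = 23/((-9 + 15) - 146) = 23/(6 - 146) = 23/(-140) = 23*(-1/140) = -23/140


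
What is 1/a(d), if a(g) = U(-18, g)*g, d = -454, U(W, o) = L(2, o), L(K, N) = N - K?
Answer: 1/207024 ≈ 4.8304e-6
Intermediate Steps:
U(W, o) = -2 + o (U(W, o) = o - 1*2 = o - 2 = -2 + o)
a(g) = g*(-2 + g) (a(g) = (-2 + g)*g = g*(-2 + g))
1/a(d) = 1/(-454*(-2 - 454)) = 1/(-454*(-456)) = 1/207024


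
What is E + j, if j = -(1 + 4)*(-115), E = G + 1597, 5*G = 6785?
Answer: 3529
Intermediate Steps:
G = 1357 (G = (⅕)*6785 = 1357)
E = 2954 (E = 1357 + 1597 = 2954)
j = 575 (j = -1*5*(-115) = -5*(-115) = 575)
E + j = 2954 + 575 = 3529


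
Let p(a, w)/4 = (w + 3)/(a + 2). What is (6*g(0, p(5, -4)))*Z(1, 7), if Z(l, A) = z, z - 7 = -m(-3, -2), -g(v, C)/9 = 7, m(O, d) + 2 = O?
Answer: -4536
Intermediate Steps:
p(a, w) = 4*(3 + w)/(2 + a) (p(a, w) = 4*((w + 3)/(a + 2)) = 4*((3 + w)/(2 + a)) = 4*(3 + w)/(2 + a))
m(O, d) = -2 + O
g(v, C) = -63 (g(v, C) = -9*7 = -63)
z = 12 (z = 7 - (-2 - 3) = 7 - 1*(-5) = 7 + 5 = 12)
Z(l, A) = 12
(6*g(0, p(5, -4)))*Z(1, 7) = (6*(-63))*12 = -378*12 = -4536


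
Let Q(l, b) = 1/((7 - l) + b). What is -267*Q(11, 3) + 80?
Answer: 347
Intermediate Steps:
Q(l, b) = 1/(7 + b - l)
-267*Q(11, 3) + 80 = -267/(7 + 3 - 1*11) + 80 = -267/(7 + 3 - 11) + 80 = -267/(-1) + 80 = -267*(-1) + 80 = 267 + 80 = 347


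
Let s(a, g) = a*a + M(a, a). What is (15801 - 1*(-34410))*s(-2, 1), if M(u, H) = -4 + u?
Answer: -100422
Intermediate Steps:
s(a, g) = -4 + a + a**2 (s(a, g) = a*a + (-4 + a) = a**2 + (-4 + a) = -4 + a + a**2)
(15801 - 1*(-34410))*s(-2, 1) = (15801 - 1*(-34410))*(-4 - 2 + (-2)**2) = (15801 + 34410)*(-4 - 2 + 4) = 50211*(-2) = -100422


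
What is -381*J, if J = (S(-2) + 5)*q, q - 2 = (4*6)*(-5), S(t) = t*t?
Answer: 404622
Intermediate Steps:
S(t) = t²
q = -118 (q = 2 + (4*6)*(-5) = 2 + 24*(-5) = 2 - 120 = -118)
J = -1062 (J = ((-2)² + 5)*(-118) = (4 + 5)*(-118) = 9*(-118) = -1062)
-381*J = -381*(-1062) = 404622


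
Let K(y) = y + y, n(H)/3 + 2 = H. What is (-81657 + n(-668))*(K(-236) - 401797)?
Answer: 33656640423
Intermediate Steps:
n(H) = -6 + 3*H
K(y) = 2*y
(-81657 + n(-668))*(K(-236) - 401797) = (-81657 + (-6 + 3*(-668)))*(2*(-236) - 401797) = (-81657 + (-6 - 2004))*(-472 - 401797) = (-81657 - 2010)*(-402269) = -83667*(-402269) = 33656640423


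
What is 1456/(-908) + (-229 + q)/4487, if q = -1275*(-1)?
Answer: -1395826/1018549 ≈ -1.3704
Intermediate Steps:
q = 1275
1456/(-908) + (-229 + q)/4487 = 1456/(-908) + (-229 + 1275)/4487 = 1456*(-1/908) + 1046*(1/4487) = -364/227 + 1046/4487 = -1395826/1018549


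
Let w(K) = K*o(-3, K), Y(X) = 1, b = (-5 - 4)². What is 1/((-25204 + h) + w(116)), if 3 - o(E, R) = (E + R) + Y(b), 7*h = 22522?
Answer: -7/244038 ≈ -2.8684e-5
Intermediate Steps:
b = 81 (b = (-9)² = 81)
h = 22522/7 (h = (⅐)*22522 = 22522/7 ≈ 3217.4)
o(E, R) = 2 - E - R (o(E, R) = 3 - ((E + R) + 1) = 3 - (1 + E + R) = 3 + (-1 - E - R) = 2 - E - R)
w(K) = K*(5 - K) (w(K) = K*(2 - 1*(-3) - K) = K*(2 + 3 - K) = K*(5 - K))
1/((-25204 + h) + w(116)) = 1/((-25204 + 22522/7) + 116*(5 - 1*116)) = 1/(-153906/7 + 116*(5 - 116)) = 1/(-153906/7 + 116*(-111)) = 1/(-153906/7 - 12876) = 1/(-244038/7) = -7/244038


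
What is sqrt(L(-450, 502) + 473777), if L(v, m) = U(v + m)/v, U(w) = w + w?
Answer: sqrt(106599773)/15 ≈ 688.31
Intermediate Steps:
U(w) = 2*w
L(v, m) = (2*m + 2*v)/v (L(v, m) = (2*(v + m))/v = (2*(m + v))/v = (2*m + 2*v)/v)
sqrt(L(-450, 502) + 473777) = sqrt((2 + 2*502/(-450)) + 473777) = sqrt((2 + 2*502*(-1/450)) + 473777) = sqrt((2 - 502/225) + 473777) = sqrt(-52/225 + 473777) = sqrt(106599773/225) = sqrt(106599773)/15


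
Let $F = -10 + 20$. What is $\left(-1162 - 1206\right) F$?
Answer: $-23680$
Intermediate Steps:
$F = 10$
$\left(-1162 - 1206\right) F = \left(-1162 - 1206\right) 10 = \left(-2368\right) 10 = -23680$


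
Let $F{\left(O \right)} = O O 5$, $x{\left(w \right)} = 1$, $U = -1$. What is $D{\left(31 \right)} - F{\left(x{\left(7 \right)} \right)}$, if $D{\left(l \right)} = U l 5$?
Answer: $-160$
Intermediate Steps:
$F{\left(O \right)} = 5 O^{2}$ ($F{\left(O \right)} = O^{2} \cdot 5 = 5 O^{2}$)
$D{\left(l \right)} = - 5 l$ ($D{\left(l \right)} = - l 5 = - 5 l$)
$D{\left(31 \right)} - F{\left(x{\left(7 \right)} \right)} = \left(-5\right) 31 - 5 \cdot 1^{2} = -155 - 5 \cdot 1 = -155 - 5 = -160$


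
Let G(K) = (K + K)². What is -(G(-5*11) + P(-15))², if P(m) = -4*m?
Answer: -147865600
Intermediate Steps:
G(K) = 4*K² (G(K) = (2*K)² = 4*K²)
-(G(-5*11) + P(-15))² = -(4*(-5*11)² - 4*(-15))² = -(4*(-55)² + 60)² = -(4*3025 + 60)² = -(12100 + 60)² = -1*12160² = -1*147865600 = -147865600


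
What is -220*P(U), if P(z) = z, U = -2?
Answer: 440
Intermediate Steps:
-220*P(U) = -220*(-2) = -1*(-440) = 440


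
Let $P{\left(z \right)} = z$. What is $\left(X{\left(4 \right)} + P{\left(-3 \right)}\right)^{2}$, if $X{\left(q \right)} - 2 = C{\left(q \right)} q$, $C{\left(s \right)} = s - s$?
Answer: $1$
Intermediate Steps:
$C{\left(s \right)} = 0$
$X{\left(q \right)} = 2$ ($X{\left(q \right)} = 2 + 0 q = 2 + 0 = 2$)
$\left(X{\left(4 \right)} + P{\left(-3 \right)}\right)^{2} = \left(2 - 3\right)^{2} = \left(-1\right)^{2} = 1$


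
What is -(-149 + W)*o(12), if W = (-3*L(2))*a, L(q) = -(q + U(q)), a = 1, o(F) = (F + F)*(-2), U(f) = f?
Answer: -6576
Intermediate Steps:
o(F) = -4*F (o(F) = (2*F)*(-2) = -4*F)
L(q) = -2*q (L(q) = -(q + q) = -2*q)
W = 12 (W = -(-6)*2*1 = -3*(-4)*1 = 12*1 = 12)
-(-149 + W)*o(12) = -(-149 + 12)*(-4*12) = -(-137)*(-48) = -1*6576 = -6576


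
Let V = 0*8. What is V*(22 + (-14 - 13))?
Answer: 0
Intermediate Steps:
V = 0
V*(22 + (-14 - 13)) = 0*(22 + (-14 - 13)) = 0*(22 - 27) = 0*(-5) = 0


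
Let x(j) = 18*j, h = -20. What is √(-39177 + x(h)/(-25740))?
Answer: I*√801130187/143 ≈ 197.93*I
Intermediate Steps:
√(-39177 + x(h)/(-25740)) = √(-39177 + (18*(-20))/(-25740)) = √(-39177 - 360*(-1/25740)) = √(-39177 + 2/143) = √(-5602309/143) = I*√801130187/143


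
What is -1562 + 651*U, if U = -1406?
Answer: -916868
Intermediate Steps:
-1562 + 651*U = -1562 + 651*(-1406) = -1562 - 915306 = -916868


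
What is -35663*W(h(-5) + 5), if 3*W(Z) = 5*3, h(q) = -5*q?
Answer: -178315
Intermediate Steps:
W(Z) = 5 (W(Z) = (5*3)/3 = (1/3)*15 = 5)
-35663*W(h(-5) + 5) = -35663*5 = -178315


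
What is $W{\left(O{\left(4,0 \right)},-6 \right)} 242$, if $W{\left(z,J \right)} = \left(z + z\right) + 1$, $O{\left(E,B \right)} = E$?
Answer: $2178$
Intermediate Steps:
$W{\left(z,J \right)} = 1 + 2 z$ ($W{\left(z,J \right)} = 2 z + 1 = 1 + 2 z$)
$W{\left(O{\left(4,0 \right)},-6 \right)} 242 = \left(1 + 2 \cdot 4\right) 242 = \left(1 + 8\right) 242 = 9 \cdot 242 = 2178$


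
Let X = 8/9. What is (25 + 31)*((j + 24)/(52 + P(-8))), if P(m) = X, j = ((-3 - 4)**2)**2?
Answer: 43650/17 ≈ 2567.6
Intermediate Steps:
j = 2401 (j = ((-7)**2)**2 = 49**2 = 2401)
X = 8/9 (X = 8*(1/9) = 8/9 ≈ 0.88889)
P(m) = 8/9
(25 + 31)*((j + 24)/(52 + P(-8))) = (25 + 31)*((2401 + 24)/(52 + 8/9)) = 56*(2425/(476/9)) = 56*(2425*(9/476)) = 56*(21825/476) = 43650/17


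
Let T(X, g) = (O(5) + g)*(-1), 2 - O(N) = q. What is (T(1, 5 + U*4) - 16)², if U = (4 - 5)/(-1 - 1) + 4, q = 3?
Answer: 1444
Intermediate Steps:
O(N) = -1 (O(N) = 2 - 1*3 = 2 - 3 = -1)
U = 9/2 (U = -1/(-2) + 4 = -1*(-½) + 4 = ½ + 4 = 9/2 ≈ 4.5000)
T(X, g) = 1 - g (T(X, g) = (-1 + g)*(-1) = 1 - g)
(T(1, 5 + U*4) - 16)² = ((1 - (5 + (9/2)*4)) - 16)² = ((1 - (5 + 18)) - 16)² = ((1 - 1*23) - 16)² = ((1 - 23) - 16)² = (-22 - 16)² = (-38)² = 1444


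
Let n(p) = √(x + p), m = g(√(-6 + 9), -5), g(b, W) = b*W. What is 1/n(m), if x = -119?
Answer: -I/√(119 + 5*√3) ≈ -0.088506*I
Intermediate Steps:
g(b, W) = W*b
m = -5*√3 (m = -5*√(-6 + 9) = -5*√3 ≈ -8.6602)
n(p) = √(-119 + p)
1/n(m) = 1/(√(-119 - 5*√3)) = (-119 - 5*√3)^(-½)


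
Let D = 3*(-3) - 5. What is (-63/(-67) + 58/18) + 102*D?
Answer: -858574/603 ≈ -1423.8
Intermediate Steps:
D = -14 (D = -9 - 5 = -14)
(-63/(-67) + 58/18) + 102*D = (-63/(-67) + 58/18) + 102*(-14) = (-63*(-1/67) + 58*(1/18)) - 1428 = (63/67 + 29/9) - 1428 = 2510/603 - 1428 = -858574/603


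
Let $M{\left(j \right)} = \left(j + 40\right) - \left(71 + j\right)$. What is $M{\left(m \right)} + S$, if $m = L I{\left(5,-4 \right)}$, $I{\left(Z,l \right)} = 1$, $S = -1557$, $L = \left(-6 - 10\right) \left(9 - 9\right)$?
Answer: $-1588$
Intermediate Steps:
$L = 0$ ($L = \left(-16\right) 0 = 0$)
$m = 0$ ($m = 0 \cdot 1 = 0$)
$M{\left(j \right)} = -31$ ($M{\left(j \right)} = \left(40 + j\right) - \left(71 + j\right) = -31$)
$M{\left(m \right)} + S = -31 - 1557 = -1588$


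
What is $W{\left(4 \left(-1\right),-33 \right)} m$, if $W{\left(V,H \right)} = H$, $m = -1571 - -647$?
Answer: $30492$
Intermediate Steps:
$m = -924$ ($m = -1571 + 647 = -924$)
$W{\left(4 \left(-1\right),-33 \right)} m = \left(-33\right) \left(-924\right) = 30492$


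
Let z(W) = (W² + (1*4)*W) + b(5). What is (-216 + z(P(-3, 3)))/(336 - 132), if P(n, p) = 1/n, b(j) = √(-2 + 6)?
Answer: -1937/1836 ≈ -1.0550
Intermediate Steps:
b(j) = 2 (b(j) = √4 = 2)
z(W) = 2 + W² + 4*W (z(W) = (W² + (1*4)*W) + 2 = (W² + 4*W) + 2 = 2 + W² + 4*W)
(-216 + z(P(-3, 3)))/(336 - 132) = (-216 + (2 + (1/(-3))² + 4/(-3)))/(336 - 132) = (-216 + (2 + (-⅓)² + 4*(-⅓)))/204 = (-216 + (2 + ⅑ - 4/3))*(1/204) = (-216 + 7/9)*(1/204) = -1937/9*1/204 = -1937/1836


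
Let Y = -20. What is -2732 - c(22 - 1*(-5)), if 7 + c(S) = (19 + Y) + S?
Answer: -2751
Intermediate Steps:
c(S) = -8 + S (c(S) = -7 + ((19 - 20) + S) = -7 + (-1 + S) = -8 + S)
-2732 - c(22 - 1*(-5)) = -2732 - (-8 + (22 - 1*(-5))) = -2732 - (-8 + (22 + 5)) = -2732 - (-8 + 27) = -2732 - 1*19 = -2732 - 19 = -2751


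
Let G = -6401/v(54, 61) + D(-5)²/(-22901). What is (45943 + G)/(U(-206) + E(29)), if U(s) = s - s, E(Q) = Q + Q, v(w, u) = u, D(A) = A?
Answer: 64033988397/81023738 ≈ 790.31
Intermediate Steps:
E(Q) = 2*Q
U(s) = 0
G = -146590826/1396961 (G = -6401/61 + (-5)²/(-22901) = -6401*1/61 + 25*(-1/22901) = -6401/61 - 25/22901 = -146590826/1396961 ≈ -104.94)
(45943 + G)/(U(-206) + E(29)) = (45943 - 146590826/1396961)/(0 + 2*29) = 64033988397/(1396961*(0 + 58)) = (64033988397/1396961)/58 = (64033988397/1396961)*(1/58) = 64033988397/81023738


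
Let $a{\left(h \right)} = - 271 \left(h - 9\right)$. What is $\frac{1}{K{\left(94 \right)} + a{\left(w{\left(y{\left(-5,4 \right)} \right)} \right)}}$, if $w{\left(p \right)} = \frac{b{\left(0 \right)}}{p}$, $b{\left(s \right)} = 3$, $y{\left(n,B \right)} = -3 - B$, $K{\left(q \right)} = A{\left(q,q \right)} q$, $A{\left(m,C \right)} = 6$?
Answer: $\frac{7}{21834} \approx 0.0003206$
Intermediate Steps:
$K{\left(q \right)} = 6 q$
$w{\left(p \right)} = \frac{3}{p}$
$a{\left(h \right)} = 2439 - 271 h$ ($a{\left(h \right)} = - 271 \left(-9 + h\right) = 2439 - 271 h$)
$\frac{1}{K{\left(94 \right)} + a{\left(w{\left(y{\left(-5,4 \right)} \right)} \right)}} = \frac{1}{6 \cdot 94 + \left(2439 - 271 \frac{3}{-3 - 4}\right)} = \frac{1}{564 + \left(2439 - 271 \frac{3}{-3 - 4}\right)} = \frac{1}{564 + \left(2439 - 271 \frac{3}{-7}\right)} = \frac{1}{564 + \left(2439 - 271 \cdot 3 \left(- \frac{1}{7}\right)\right)} = \frac{1}{564 + \left(2439 - - \frac{813}{7}\right)} = \frac{1}{564 + \left(2439 + \frac{813}{7}\right)} = \frac{1}{564 + \frac{17886}{7}} = \frac{1}{\frac{21834}{7}} = \frac{7}{21834}$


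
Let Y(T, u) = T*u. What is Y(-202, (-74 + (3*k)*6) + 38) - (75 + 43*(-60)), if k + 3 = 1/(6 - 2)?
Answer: 19776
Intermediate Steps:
k = -11/4 (k = -3 + 1/(6 - 2) = -3 + 1/4 = -3 + ¼ = -11/4 ≈ -2.7500)
Y(-202, (-74 + (3*k)*6) + 38) - (75 + 43*(-60)) = -202*((-74 + (3*(-11/4))*6) + 38) - (75 + 43*(-60)) = -202*((-74 - 33/4*6) + 38) - (75 - 2580) = -202*((-74 - 99/2) + 38) - 1*(-2505) = -202*(-247/2 + 38) + 2505 = -202*(-171/2) + 2505 = 17271 + 2505 = 19776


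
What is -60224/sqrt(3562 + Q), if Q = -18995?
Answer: 60224*I*sqrt(15433)/15433 ≈ 484.78*I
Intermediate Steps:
-60224/sqrt(3562 + Q) = -60224/sqrt(3562 - 18995) = -60224*(-I*sqrt(15433)/15433) = -(-60224)*I*sqrt(15433)/15433 = 60224*I*sqrt(15433)/15433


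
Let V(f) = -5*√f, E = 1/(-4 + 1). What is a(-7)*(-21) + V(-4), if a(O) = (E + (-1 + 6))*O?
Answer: 686 - 10*I ≈ 686.0 - 10.0*I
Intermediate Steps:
E = -⅓ (E = 1/(-3) = -⅓ ≈ -0.33333)
a(O) = 14*O/3 (a(O) = (-⅓ + (-1 + 6))*O = (-⅓ + 5)*O = 14*O/3)
a(-7)*(-21) + V(-4) = ((14/3)*(-7))*(-21) - 10*I = -98/3*(-21) - 10*I = 686 - 10*I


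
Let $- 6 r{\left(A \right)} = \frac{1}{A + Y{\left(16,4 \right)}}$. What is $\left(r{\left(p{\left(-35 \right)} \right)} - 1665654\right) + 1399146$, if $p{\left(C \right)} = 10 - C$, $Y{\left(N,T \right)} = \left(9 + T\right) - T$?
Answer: $- \frac{86348593}{324} \approx -2.6651 \cdot 10^{5}$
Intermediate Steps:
$Y{\left(N,T \right)} = 9$
$r{\left(A \right)} = - \frac{1}{6 \left(9 + A\right)}$ ($r{\left(A \right)} = - \frac{1}{6 \left(A + 9\right)} = - \frac{1}{6 \left(9 + A\right)}$)
$\left(r{\left(p{\left(-35 \right)} \right)} - 1665654\right) + 1399146 = \left(- \frac{1}{54 + 6 \left(10 - -35\right)} - 1665654\right) + 1399146 = \left(- \frac{1}{54 + 6 \left(10 + 35\right)} - 1665654\right) + 1399146 = \left(- \frac{1}{54 + 6 \cdot 45} - 1665654\right) + 1399146 = \left(- \frac{1}{54 + 270} - 1665654\right) + 1399146 = \left(- \frac{1}{324} - 1665654\right) + 1399146 = - \frac{539671897}{324} + 1399146 = - \frac{86348593}{324}$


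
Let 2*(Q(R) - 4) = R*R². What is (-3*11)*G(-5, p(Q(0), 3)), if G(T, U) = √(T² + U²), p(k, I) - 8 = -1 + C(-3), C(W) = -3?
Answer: -33*√41 ≈ -211.30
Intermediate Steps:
Q(R) = 4 + R³/2 (Q(R) = 4 + (R*R²)/2 = 4 + R³/2)
p(k, I) = 4 (p(k, I) = 8 + (-1 - 3) = 8 - 4 = 4)
(-3*11)*G(-5, p(Q(0), 3)) = (-3*11)*√((-5)² + 4²) = -33*√(25 + 16) = -33*√41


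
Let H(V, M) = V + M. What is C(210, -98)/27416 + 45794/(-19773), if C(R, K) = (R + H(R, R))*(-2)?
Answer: -320100571/135524142 ≈ -2.3619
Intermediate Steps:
H(V, M) = M + V
C(R, K) = -6*R (C(R, K) = (R + (R + R))*(-2) = (R + 2*R)*(-2) = (3*R)*(-2) = -6*R)
C(210, -98)/27416 + 45794/(-19773) = -6*210/27416 + 45794/(-19773) = -1260*1/27416 + 45794*(-1/19773) = -315/6854 - 45794/19773 = -320100571/135524142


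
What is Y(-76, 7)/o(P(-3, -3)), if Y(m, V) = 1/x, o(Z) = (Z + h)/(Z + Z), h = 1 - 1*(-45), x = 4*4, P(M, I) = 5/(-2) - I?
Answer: 1/744 ≈ 0.0013441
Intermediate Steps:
P(M, I) = -5/2 - I (P(M, I) = 5*(-1/2) - I = -5/2 - I)
x = 16
h = 46 (h = 1 + 45 = 46)
o(Z) = (46 + Z)/(2*Z) (o(Z) = (Z + 46)/(Z + Z) = (46 + Z)/((2*Z)) = (46 + Z)*(1/(2*Z)) = (46 + Z)/(2*Z))
Y(m, V) = 1/16
Y(-76, 7)/o(P(-3, -3)) = 1/(16*(((46 + (-5/2 - 1*(-3)))/(2*(-5/2 - 1*(-3)))))) = 1/(16*(((46 + (-5/2 + 3))/(2*(-5/2 + 3))))) = 1/(16*(((46 + 1/2)/(2*(1/2))))) = 1/(16*(((1/2)*2*(93/2)))) = 1/(16*(93/2)) = (1/16)*(2/93) = 1/744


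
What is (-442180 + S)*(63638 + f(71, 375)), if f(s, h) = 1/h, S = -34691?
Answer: -3793389746207/125 ≈ -3.0347e+10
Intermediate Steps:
(-442180 + S)*(63638 + f(71, 375)) = (-442180 - 34691)*(63638 + 1/375) = -476871*(63638 + 1/375) = -476871*23864251/375 = -3793389746207/125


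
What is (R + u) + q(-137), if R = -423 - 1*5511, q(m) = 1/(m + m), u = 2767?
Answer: -867759/274 ≈ -3167.0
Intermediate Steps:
q(m) = 1/(2*m)
R = -5934 (R = -423 - 5511 = -5934)
(R + u) + q(-137) = (-5934 + 2767) + (½)/(-137) = -3167 + (½)*(-1/137) = -3167 - 1/274 = -867759/274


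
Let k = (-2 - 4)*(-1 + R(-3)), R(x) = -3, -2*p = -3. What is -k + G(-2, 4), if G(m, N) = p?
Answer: -45/2 ≈ -22.500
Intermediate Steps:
p = 3/2 (p = -½*(-3) = 3/2 ≈ 1.5000)
G(m, N) = 3/2
k = 24 (k = (-2 - 4)*(-1 - 3) = -6*(-4) = 24)
-k + G(-2, 4) = -1*24 + 3/2 = -24 + 3/2 = -45/2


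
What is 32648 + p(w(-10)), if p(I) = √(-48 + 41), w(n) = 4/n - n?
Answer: 32648 + I*√7 ≈ 32648.0 + 2.6458*I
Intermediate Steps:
w(n) = -n + 4/n
p(I) = I*√7 (p(I) = √(-7) = I*√7)
32648 + p(w(-10)) = 32648 + I*√7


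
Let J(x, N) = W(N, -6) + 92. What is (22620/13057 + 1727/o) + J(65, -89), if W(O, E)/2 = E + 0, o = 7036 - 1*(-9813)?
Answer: 18003465259/219997393 ≈ 81.835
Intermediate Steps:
o = 16849 (o = 7036 + 9813 = 16849)
W(O, E) = 2*E (W(O, E) = 2*(E + 0) = 2*E)
J(x, N) = 80 (J(x, N) = 2*(-6) + 92 = -12 + 92 = 80)
(22620/13057 + 1727/o) + J(65, -89) = (22620/13057 + 1727/16849) + 80 = 403673819/219997393 + 80 = 18003465259/219997393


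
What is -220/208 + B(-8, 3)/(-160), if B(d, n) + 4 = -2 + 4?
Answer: -1087/1040 ≈ -1.0452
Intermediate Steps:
B(d, n) = -2 (B(d, n) = -4 + (-2 + 4) = -4 + 2 = -2)
-220/208 + B(-8, 3)/(-160) = -220/208 - 2/(-160) = -220*1/208 - 2*(-1/160) = -55/52 + 1/80 = -1087/1040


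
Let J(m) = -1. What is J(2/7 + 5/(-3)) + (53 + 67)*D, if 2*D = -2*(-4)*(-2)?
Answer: -961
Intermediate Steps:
D = -8 (D = (-2*(-4)*(-2))/2 = (8*(-2))/2 = (½)*(-16) = -8)
J(2/7 + 5/(-3)) + (53 + 67)*D = -1 + (53 + 67)*(-8) = -1 + 120*(-8) = -1 - 960 = -961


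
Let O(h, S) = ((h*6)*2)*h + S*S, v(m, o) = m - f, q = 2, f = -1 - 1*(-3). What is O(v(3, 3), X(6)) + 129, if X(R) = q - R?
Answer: 157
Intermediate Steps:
f = 2 (f = -1 + 3 = 2)
v(m, o) = -2 + m (v(m, o) = m - 1*2 = m - 2 = -2 + m)
X(R) = 2 - R
O(h, S) = S² + 12*h² (O(h, S) = ((6*h)*2)*h + S² = (12*h)*h + S² = 12*h² + S² = S² + 12*h²)
O(v(3, 3), X(6)) + 129 = ((2 - 1*6)² + 12*(-2 + 3)²) + 129 = ((2 - 6)² + 12*1²) + 129 = ((-4)² + 12*1) + 129 = (16 + 12) + 129 = 28 + 129 = 157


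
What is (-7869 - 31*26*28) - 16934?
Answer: -47371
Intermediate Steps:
(-7869 - 31*26*28) - 16934 = (-7869 - 806*28) - 16934 = (-7869 - 22568) - 16934 = -30437 - 16934 = -47371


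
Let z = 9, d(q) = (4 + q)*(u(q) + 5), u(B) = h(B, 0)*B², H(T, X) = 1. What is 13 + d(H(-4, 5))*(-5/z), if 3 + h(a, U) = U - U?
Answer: 67/9 ≈ 7.4444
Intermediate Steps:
h(a, U) = -3 (h(a, U) = -3 + (U - U) = -3 + 0 = -3)
u(B) = -3*B²
d(q) = (4 + q)*(5 - 3*q²) (d(q) = (4 + q)*(-3*q² + 5) = (4 + q)*(5 - 3*q²))
13 + d(H(-4, 5))*(-5/z) = 13 + (20 - 12*1² - 3*1³ + 5*1)*(-5/9) = 13 + (20 - 12*1 - 3*1 + 5)*(-5*⅑) = 13 + (20 - 12 - 3 + 5)*(-5/9) = 13 + 10*(-5/9) = 13 - 50/9 = 67/9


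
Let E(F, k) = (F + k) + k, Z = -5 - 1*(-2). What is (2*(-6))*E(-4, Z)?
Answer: 120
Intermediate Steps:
Z = -3 (Z = -5 + 2 = -3)
E(F, k) = F + 2*k
(2*(-6))*E(-4, Z) = (2*(-6))*(-4 + 2*(-3)) = -12*(-4 - 6) = -12*(-10) = 120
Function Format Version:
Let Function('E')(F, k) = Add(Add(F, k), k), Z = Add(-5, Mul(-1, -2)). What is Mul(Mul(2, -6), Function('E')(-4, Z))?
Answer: 120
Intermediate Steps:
Z = -3 (Z = Add(-5, 2) = -3)
Function('E')(F, k) = Add(F, Mul(2, k))
Mul(Mul(2, -6), Function('E')(-4, Z)) = Mul(Mul(2, -6), Add(-4, Mul(2, -3))) = Mul(-12, Add(-4, -6)) = Mul(-12, -10) = 120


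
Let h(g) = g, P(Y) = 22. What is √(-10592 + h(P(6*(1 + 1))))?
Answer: I*√10570 ≈ 102.81*I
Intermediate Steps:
√(-10592 + h(P(6*(1 + 1)))) = √(-10592 + 22) = √(-10570) = I*√10570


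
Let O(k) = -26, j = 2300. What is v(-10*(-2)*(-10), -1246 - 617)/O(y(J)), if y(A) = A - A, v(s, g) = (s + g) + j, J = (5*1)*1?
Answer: -237/26 ≈ -9.1154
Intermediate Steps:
J = 5 (J = 5*1 = 5)
v(s, g) = 2300 + g + s (v(s, g) = (s + g) + 2300 = (g + s) + 2300 = 2300 + g + s)
y(A) = 0
v(-10*(-2)*(-10), -1246 - 617)/O(y(J)) = (2300 + (-1246 - 617) - 10*(-2)*(-10))/(-26) = (2300 - 1863 + 20*(-10))*(-1/26) = (2300 - 1863 - 200)*(-1/26) = 237*(-1/26) = -237/26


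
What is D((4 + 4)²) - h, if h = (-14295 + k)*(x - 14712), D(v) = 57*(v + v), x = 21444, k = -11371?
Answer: 172790808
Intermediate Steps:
D(v) = 114*v (D(v) = 57*(2*v) = 114*v)
h = -172783512 (h = (-14295 - 11371)*(21444 - 14712) = -25666*6732 = -172783512)
D((4 + 4)²) - h = 114*(4 + 4)² - 1*(-172783512) = 114*8² + 172783512 = 114*64 + 172783512 = 7296 + 172783512 = 172790808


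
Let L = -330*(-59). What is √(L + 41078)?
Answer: 2*√15137 ≈ 246.06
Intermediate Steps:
L = 19470
√(L + 41078) = √(19470 + 41078) = √60548 = 2*√15137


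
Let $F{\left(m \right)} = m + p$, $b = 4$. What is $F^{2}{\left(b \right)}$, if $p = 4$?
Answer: $64$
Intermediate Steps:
$F{\left(m \right)} = 4 + m$ ($F{\left(m \right)} = m + 4 = 4 + m$)
$F^{2}{\left(b \right)} = \left(4 + 4\right)^{2} = 8^{2} = 64$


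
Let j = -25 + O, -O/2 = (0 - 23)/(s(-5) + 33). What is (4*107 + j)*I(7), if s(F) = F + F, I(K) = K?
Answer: 2835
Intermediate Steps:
s(F) = 2*F
O = 2 (O = -2*(0 - 23)/(2*(-5) + 33) = -(-46)/(-10 + 33) = -(-46)/23 = -2*(-1) = 2)
j = -23 (j = -25 + 2 = -23)
(4*107 + j)*I(7) = (4*107 - 23)*7 = (428 - 23)*7 = 405*7 = 2835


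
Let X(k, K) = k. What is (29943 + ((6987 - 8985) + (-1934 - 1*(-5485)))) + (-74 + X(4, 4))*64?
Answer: 27016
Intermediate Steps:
(29943 + ((6987 - 8985) + (-1934 - 1*(-5485)))) + (-74 + X(4, 4))*64 = (29943 + ((6987 - 8985) + (-1934 - 1*(-5485)))) + (-74 + 4)*64 = (29943 + (-1998 + (-1934 + 5485))) - 70*64 = (29943 + (-1998 + 3551)) - 4480 = (29943 + 1553) - 4480 = 31496 - 4480 = 27016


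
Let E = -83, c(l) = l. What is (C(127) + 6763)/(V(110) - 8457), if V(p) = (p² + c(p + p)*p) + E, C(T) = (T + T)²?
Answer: 71279/27760 ≈ 2.5677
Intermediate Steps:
C(T) = 4*T² (C(T) = (2*T)² = 4*T²)
V(p) = -83 + 3*p² (V(p) = (p² + (p + p)*p) - 83 = (p² + (2*p)*p) - 83 = (p² + 2*p²) - 83 = 3*p² - 83 = -83 + 3*p²)
(C(127) + 6763)/(V(110) - 8457) = (4*127² + 6763)/((-83 + 3*110²) - 8457) = (4*16129 + 6763)/((-83 + 3*12100) - 8457) = (64516 + 6763)/((-83 + 36300) - 8457) = 71279/(36217 - 8457) = 71279/27760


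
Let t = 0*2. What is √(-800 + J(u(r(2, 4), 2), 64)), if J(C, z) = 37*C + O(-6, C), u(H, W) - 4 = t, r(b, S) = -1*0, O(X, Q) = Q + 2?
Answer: I*√646 ≈ 25.417*I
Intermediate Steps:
O(X, Q) = 2 + Q
r(b, S) = 0
t = 0
u(H, W) = 4 (u(H, W) = 4 + 0 = 4)
J(C, z) = 2 + 38*C (J(C, z) = 37*C + (2 + C) = 2 + 38*C)
√(-800 + J(u(r(2, 4), 2), 64)) = √(-800 + (2 + 38*4)) = √(-800 + (2 + 152)) = √(-800 + 154) = √(-646) = I*√646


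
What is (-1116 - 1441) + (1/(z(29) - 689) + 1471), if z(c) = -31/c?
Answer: -21733061/20012 ≈ -1086.0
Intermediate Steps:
(-1116 - 1441) + (1/(z(29) - 689) + 1471) = (-1116 - 1441) + (1/(-31/29 - 689) + 1471) = -2557 + (1/(-31*1/29 - 689) + 1471) = -2557 + (1/(-31/29 - 689) + 1471) = -2557 + (1/(-20012/29) + 1471) = -2557 + (-29/20012 + 1471) = -2557 + 29437623/20012 = -21733061/20012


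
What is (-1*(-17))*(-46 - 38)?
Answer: -1428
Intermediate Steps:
(-1*(-17))*(-46 - 38) = 17*(-84) = -1428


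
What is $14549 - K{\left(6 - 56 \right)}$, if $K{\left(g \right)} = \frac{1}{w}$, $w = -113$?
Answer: $\frac{1644038}{113} \approx 14549.0$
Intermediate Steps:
$K{\left(g \right)} = - \frac{1}{113}$ ($K{\left(g \right)} = \frac{1}{-113} = - \frac{1}{113}$)
$14549 - K{\left(6 - 56 \right)} = 14549 - - \frac{1}{113} = 14549 + \frac{1}{113} = \frac{1644038}{113}$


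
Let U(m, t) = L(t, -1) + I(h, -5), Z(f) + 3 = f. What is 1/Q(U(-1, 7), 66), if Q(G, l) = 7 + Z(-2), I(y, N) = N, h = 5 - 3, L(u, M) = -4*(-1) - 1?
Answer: ½ ≈ 0.50000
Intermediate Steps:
Z(f) = -3 + f
L(u, M) = 3 (L(u, M) = 4 - 1 = 3)
h = 2
U(m, t) = -2 (U(m, t) = 3 - 5 = -2)
Q(G, l) = 2 (Q(G, l) = 7 + (-3 - 2) = 7 - 5 = 2)
1/Q(U(-1, 7), 66) = 1/2 = ½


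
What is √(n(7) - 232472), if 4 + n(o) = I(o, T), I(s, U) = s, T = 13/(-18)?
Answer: I*√232469 ≈ 482.15*I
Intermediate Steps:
T = -13/18 (T = 13*(-1/18) = -13/18 ≈ -0.72222)
n(o) = -4 + o
√(n(7) - 232472) = √((-4 + 7) - 232472) = √(3 - 232472) = √(-232469) = I*√232469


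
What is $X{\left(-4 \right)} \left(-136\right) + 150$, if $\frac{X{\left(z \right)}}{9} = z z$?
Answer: $-19434$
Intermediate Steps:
$X{\left(z \right)} = 9 z^{2}$ ($X{\left(z \right)} = 9 z z = 9 z^{2}$)
$X{\left(-4 \right)} \left(-136\right) + 150 = 9 \left(-4\right)^{2} \left(-136\right) + 150 = 9 \cdot 16 \left(-136\right) + 150 = 144 \left(-136\right) + 150 = -19584 + 150 = -19434$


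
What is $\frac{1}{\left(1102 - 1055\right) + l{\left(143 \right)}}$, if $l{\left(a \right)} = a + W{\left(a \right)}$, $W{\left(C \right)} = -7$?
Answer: $\frac{1}{183} \approx 0.0054645$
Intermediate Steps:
$l{\left(a \right)} = -7 + a$ ($l{\left(a \right)} = a - 7 = -7 + a$)
$\frac{1}{\left(1102 - 1055\right) + l{\left(143 \right)}} = \frac{1}{\left(1102 - 1055\right) + \left(-7 + 143\right)} = \frac{1}{\left(1102 - 1055\right) + 136} = \frac{1}{47 + 136} = \frac{1}{183}$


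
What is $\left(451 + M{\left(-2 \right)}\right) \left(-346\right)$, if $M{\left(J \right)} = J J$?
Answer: $-157430$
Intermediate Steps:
$M{\left(J \right)} = J^{2}$
$\left(451 + M{\left(-2 \right)}\right) \left(-346\right) = \left(451 + \left(-2\right)^{2}\right) \left(-346\right) = \left(451 + 4\right) \left(-346\right) = 455 \left(-346\right) = -157430$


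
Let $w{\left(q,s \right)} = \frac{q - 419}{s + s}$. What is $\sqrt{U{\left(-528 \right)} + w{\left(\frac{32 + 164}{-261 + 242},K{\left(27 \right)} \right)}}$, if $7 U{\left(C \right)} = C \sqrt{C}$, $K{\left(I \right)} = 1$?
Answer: $\frac{\sqrt{-15188334 - 21348096 i \sqrt{33}}}{266} \approx 27.675 - 31.314 i$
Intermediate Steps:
$U{\left(C \right)} = \frac{C^{\frac{3}{2}}}{7}$ ($U{\left(C \right)} = \frac{C \sqrt{C}}{7} = \frac{C^{\frac{3}{2}}}{7}$)
$w{\left(q,s \right)} = \frac{-419 + q}{2 s}$
$\sqrt{U{\left(-528 \right)} + w{\left(\frac{32 + 164}{-261 + 242},K{\left(27 \right)} \right)}} = \sqrt{\frac{\left(-528\right)^{\frac{3}{2}}}{7} + \frac{-419 + \frac{32 + 164}{-261 + 242}}{2 \cdot 1}} = \sqrt{\frac{\left(-2112\right) i \sqrt{33}}{7} + \frac{1}{2} \cdot 1 \left(-419 + \frac{196}{-19}\right)} = \sqrt{- \frac{2112 i \sqrt{33}}{7} + \frac{1}{2} \cdot 1 \left(-419 + 196 \left(- \frac{1}{19}\right)\right)} = \sqrt{- \frac{2112 i \sqrt{33}}{7} + \frac{1}{2} \cdot 1 \left(-419 - \frac{196}{19}\right)} = \sqrt{- \frac{2112 i \sqrt{33}}{7} + \frac{1}{2} \cdot 1 \left(- \frac{8157}{19}\right)} = \sqrt{- \frac{2112 i \sqrt{33}}{7} - \frac{8157}{38}} = \sqrt{- \frac{8157}{38} - \frac{2112 i \sqrt{33}}{7}}$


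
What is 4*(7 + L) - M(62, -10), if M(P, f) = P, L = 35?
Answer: 106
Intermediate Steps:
4*(7 + L) - M(62, -10) = 4*(7 + 35) - 1*62 = 4*42 - 62 = 168 - 62 = 106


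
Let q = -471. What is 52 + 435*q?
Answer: -204833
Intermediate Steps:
52 + 435*q = 52 + 435*(-471) = 52 - 204885 = -204833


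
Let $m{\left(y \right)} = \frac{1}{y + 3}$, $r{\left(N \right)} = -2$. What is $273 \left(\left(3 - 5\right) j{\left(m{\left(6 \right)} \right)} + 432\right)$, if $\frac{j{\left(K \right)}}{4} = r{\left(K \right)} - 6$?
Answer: $135408$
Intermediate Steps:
$m{\left(y \right)} = \frac{1}{3 + y}$
$j{\left(K \right)} = -32$ ($j{\left(K \right)} = 4 \left(-2 - 6\right) = 4 \left(-8\right) = -32$)
$273 \left(\left(3 - 5\right) j{\left(m{\left(6 \right)} \right)} + 432\right) = 273 \left(\left(3 - 5\right) \left(-32\right) + 432\right) = 273 \left(\left(-2\right) \left(-32\right) + 432\right) = 273 \left(64 + 432\right) = 273 \cdot 496 = 135408$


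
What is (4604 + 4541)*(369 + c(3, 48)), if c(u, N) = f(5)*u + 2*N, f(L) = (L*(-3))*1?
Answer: 3840900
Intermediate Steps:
f(L) = -3*L (f(L) = -3*L*1 = -3*L)
c(u, N) = -15*u + 2*N (c(u, N) = (-3*5)*u + 2*N = -15*u + 2*N)
(4604 + 4541)*(369 + c(3, 48)) = (4604 + 4541)*(369 + (-15*3 + 2*48)) = 9145*(369 + (-45 + 96)) = 9145*(369 + 51) = 9145*420 = 3840900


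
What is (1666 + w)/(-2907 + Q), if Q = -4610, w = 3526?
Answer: -5192/7517 ≈ -0.69070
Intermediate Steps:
(1666 + w)/(-2907 + Q) = (1666 + 3526)/(-2907 - 4610) = 5192/(-7517) = 5192*(-1/7517) = -5192/7517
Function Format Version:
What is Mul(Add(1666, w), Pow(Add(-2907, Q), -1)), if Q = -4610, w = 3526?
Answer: Rational(-5192, 7517) ≈ -0.69070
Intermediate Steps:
Mul(Add(1666, w), Pow(Add(-2907, Q), -1)) = Mul(Add(1666, 3526), Pow(Add(-2907, -4610), -1)) = Mul(5192, Pow(-7517, -1)) = Mul(5192, Rational(-1, 7517)) = Rational(-5192, 7517)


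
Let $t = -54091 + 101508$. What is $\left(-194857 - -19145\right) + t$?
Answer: $-128295$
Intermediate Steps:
$t = 47417$
$\left(-194857 - -19145\right) + t = \left(-194857 - -19145\right) + 47417 = \left(-194857 + 19145\right) + 47417 = -175712 + 47417 = -128295$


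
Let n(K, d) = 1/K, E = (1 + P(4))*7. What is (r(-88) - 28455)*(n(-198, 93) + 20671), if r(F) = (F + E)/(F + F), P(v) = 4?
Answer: -20497138363139/34848 ≈ -5.8819e+8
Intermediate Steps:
E = 35 (E = (1 + 4)*7 = 5*7 = 35)
r(F) = (35 + F)/(2*F) (r(F) = (F + 35)/(F + F) = (35 + F)/((2*F)) = (35 + F)*(1/(2*F)) = (35 + F)/(2*F))
(r(-88) - 28455)*(n(-198, 93) + 20671) = ((½)*(35 - 88)/(-88) - 28455)*(1/(-198) + 20671) = ((½)*(-1/88)*(-53) - 28455)*(-1/198 + 20671) = (53/176 - 28455)*(4092857/198) = -5008027/176*4092857/198 = -20497138363139/34848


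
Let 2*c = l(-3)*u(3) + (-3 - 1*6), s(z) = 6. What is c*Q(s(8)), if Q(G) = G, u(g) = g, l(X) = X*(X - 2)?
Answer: 108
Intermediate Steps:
l(X) = X*(-2 + X)
c = 18 (c = (-3*(-2 - 3)*3 + (-3 - 1*6))/2 = (-3*(-5)*3 + (-3 - 6))/2 = (15*3 - 9)/2 = (45 - 9)/2 = (½)*36 = 18)
c*Q(s(8)) = 18*6 = 108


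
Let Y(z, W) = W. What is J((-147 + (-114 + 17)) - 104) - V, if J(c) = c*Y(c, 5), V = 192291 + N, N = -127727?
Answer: -66304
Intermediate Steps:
V = 64564 (V = 192291 - 127727 = 64564)
J(c) = 5*c (J(c) = c*5 = 5*c)
J((-147 + (-114 + 17)) - 104) - V = 5*((-147 + (-114 + 17)) - 104) - 1*64564 = 5*((-147 - 97) - 104) - 64564 = 5*(-244 - 104) - 64564 = 5*(-348) - 64564 = -1740 - 64564 = -66304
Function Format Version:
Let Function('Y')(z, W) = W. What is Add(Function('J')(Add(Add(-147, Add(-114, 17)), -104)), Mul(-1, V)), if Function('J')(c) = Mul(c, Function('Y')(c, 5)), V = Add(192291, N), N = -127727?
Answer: -66304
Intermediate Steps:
V = 64564 (V = Add(192291, -127727) = 64564)
Function('J')(c) = Mul(5, c) (Function('J')(c) = Mul(c, 5) = Mul(5, c))
Add(Function('J')(Add(Add(-147, Add(-114, 17)), -104)), Mul(-1, V)) = Add(Mul(5, Add(Add(-147, Add(-114, 17)), -104)), Mul(-1, 64564)) = Add(Mul(5, Add(Add(-147, -97), -104)), -64564) = Add(Mul(5, Add(-244, -104)), -64564) = Add(Mul(5, -348), -64564) = Add(-1740, -64564) = -66304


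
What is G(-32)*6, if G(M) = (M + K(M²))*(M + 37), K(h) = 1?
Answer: -930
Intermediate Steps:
G(M) = (1 + M)*(37 + M) (G(M) = (M + 1)*(M + 37) = (1 + M)*(37 + M))
G(-32)*6 = (37 + (-32)² + 38*(-32))*6 = (37 + 1024 - 1216)*6 = -155*6 = -930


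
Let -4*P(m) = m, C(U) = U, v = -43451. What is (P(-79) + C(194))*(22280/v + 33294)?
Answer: 618436596735/86902 ≈ 7.1165e+6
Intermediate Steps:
P(m) = -m/4
(P(-79) + C(194))*(22280/v + 33294) = (-1/4*(-79) + 194)*(22280/(-43451) + 33294) = (79/4 + 194)*(22280*(-1/43451) + 33294) = 855*(-22280/43451 + 33294)/4 = (855/4)*(1446635314/43451) = 618436596735/86902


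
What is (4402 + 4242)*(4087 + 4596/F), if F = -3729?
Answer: 43899496196/1243 ≈ 3.5317e+7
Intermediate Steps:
(4402 + 4242)*(4087 + 4596/F) = (4402 + 4242)*(4087 + 4596/(-3729)) = 8644*(4087 + 4596*(-1/3729)) = 8644*(4087 - 1532/1243) = 8644*(5078609/1243) = 43899496196/1243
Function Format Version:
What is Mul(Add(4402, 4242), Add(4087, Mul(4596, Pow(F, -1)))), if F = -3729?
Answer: Rational(43899496196, 1243) ≈ 3.5317e+7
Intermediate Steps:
Mul(Add(4402, 4242), Add(4087, Mul(4596, Pow(F, -1)))) = Mul(Add(4402, 4242), Add(4087, Mul(4596, Pow(-3729, -1)))) = Mul(8644, Add(4087, Mul(4596, Rational(-1, 3729)))) = Mul(8644, Add(4087, Rational(-1532, 1243))) = Mul(8644, Rational(5078609, 1243)) = Rational(43899496196, 1243)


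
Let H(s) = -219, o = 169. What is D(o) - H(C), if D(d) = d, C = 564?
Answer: 388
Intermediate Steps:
D(o) - H(C) = 169 - 1*(-219) = 169 + 219 = 388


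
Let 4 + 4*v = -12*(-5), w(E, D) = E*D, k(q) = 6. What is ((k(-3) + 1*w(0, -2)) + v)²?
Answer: 400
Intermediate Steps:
w(E, D) = D*E
v = 14 (v = -1 + (-12*(-5))/4 = -1 + (¼)*60 = -1 + 15 = 14)
((k(-3) + 1*w(0, -2)) + v)² = ((6 + 1*(-2*0)) + 14)² = ((6 + 1*0) + 14)² = ((6 + 0) + 14)² = (6 + 14)² = 20² = 400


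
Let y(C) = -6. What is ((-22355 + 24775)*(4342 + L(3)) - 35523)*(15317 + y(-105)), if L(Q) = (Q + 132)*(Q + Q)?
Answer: 190351205587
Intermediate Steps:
L(Q) = 2*Q*(132 + Q) (L(Q) = (132 + Q)*(2*Q) = 2*Q*(132 + Q))
((-22355 + 24775)*(4342 + L(3)) - 35523)*(15317 + y(-105)) = ((-22355 + 24775)*(4342 + 2*3*(132 + 3)) - 35523)*(15317 - 6) = (2420*(4342 + 2*3*135) - 35523)*15311 = (2420*(4342 + 810) - 35523)*15311 = (2420*5152 - 35523)*15311 = (12467840 - 35523)*15311 = 12432317*15311 = 190351205587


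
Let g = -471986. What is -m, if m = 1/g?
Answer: 1/471986 ≈ 2.1187e-6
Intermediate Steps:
m = -1/471986 (m = 1/(-471986) = -1/471986 ≈ -2.1187e-6)
-m = -1*(-1/471986) = 1/471986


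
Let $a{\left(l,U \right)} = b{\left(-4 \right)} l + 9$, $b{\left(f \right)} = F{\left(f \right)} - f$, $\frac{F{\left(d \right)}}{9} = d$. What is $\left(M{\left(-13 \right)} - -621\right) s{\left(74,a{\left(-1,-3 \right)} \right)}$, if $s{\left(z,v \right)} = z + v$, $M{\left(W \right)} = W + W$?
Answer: $68425$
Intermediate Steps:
$F{\left(d \right)} = 9 d$
$M{\left(W \right)} = 2 W$
$b{\left(f \right)} = 8 f$ ($b{\left(f \right)} = 9 f - f = 8 f$)
$a{\left(l,U \right)} = 9 - 32 l$ ($a{\left(l,U \right)} = 8 \left(-4\right) l + 9 = - 32 l + 9 = 9 - 32 l$)
$s{\left(z,v \right)} = v + z$
$\left(M{\left(-13 \right)} - -621\right) s{\left(74,a{\left(-1,-3 \right)} \right)} = \left(2 \left(-13\right) - -621\right) \left(\left(9 - -32\right) + 74\right) = \left(-26 + 621\right) \left(\left(9 + 32\right) + 74\right) = 595 \left(41 + 74\right) = 595 \cdot 115 = 68425$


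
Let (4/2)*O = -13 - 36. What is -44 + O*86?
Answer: -2151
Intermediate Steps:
O = -49/2 (O = (-13 - 36)/2 = (1/2)*(-49) = -49/2 ≈ -24.500)
-44 + O*86 = -44 - 49/2*86 = -44 - 2107 = -2151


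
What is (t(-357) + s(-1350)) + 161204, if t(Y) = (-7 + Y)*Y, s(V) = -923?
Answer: 290229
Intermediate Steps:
t(Y) = Y*(-7 + Y)
(t(-357) + s(-1350)) + 161204 = (-357*(-7 - 357) - 923) + 161204 = (-357*(-364) - 923) + 161204 = (129948 - 923) + 161204 = 129025 + 161204 = 290229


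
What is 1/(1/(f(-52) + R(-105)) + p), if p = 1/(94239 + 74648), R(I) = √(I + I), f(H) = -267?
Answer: 168887*(√210 + 267*I)/(√210 - 168620*I) ≈ -267.42 + 14.537*I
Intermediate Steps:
R(I) = √2*√I (R(I) = √(2*I) = √2*√I)
p = 1/168887 ≈ 5.9211e-6
1/(1/(f(-52) + R(-105)) + p) = 1/(1/(-267 + √2*√(-105)) + 1/168887) = 1/(1/(-267 + √2*(I*√105)) + 1/168887) = 1/(1/(-267 + I*√210) + 1/168887) = 1/(1/168887 + 1/(-267 + I*√210))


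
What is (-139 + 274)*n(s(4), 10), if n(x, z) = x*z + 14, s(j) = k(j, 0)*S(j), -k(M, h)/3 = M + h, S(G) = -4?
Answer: 66690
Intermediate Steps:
k(M, h) = -3*M - 3*h (k(M, h) = -3*(M + h) = -3*M - 3*h)
s(j) = 12*j (s(j) = (-3*j - 3*0)*(-4) = (-3*j + 0)*(-4) = -3*j*(-4) = 12*j)
n(x, z) = 14 + x*z
(-139 + 274)*n(s(4), 10) = (-139 + 274)*(14 + (12*4)*10) = 135*(14 + 48*10) = 135*(14 + 480) = 135*494 = 66690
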